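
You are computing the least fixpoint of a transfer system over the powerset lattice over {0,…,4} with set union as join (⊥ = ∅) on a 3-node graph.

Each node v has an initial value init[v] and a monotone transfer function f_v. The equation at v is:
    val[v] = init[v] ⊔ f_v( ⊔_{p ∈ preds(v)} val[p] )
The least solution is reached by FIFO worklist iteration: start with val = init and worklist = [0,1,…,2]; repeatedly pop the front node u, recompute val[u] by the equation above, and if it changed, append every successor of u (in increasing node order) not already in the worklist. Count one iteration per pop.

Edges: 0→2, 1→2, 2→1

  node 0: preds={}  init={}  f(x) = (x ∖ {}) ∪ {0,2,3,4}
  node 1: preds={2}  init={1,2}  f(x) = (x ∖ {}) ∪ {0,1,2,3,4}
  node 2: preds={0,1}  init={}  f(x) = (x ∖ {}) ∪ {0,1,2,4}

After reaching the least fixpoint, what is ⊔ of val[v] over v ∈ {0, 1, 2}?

Trace (4 dequeues):
  [1] u=0 | in {} | out {0,2,3,4} | prev {} | push {}
  [2] u=1 | in {} | out {0,1,2,3,4} | prev {1,2} | push {}
  [3] u=2 | in {0,1,2,3,4} | out {0,1,2,3,4} | prev {} | push {1}
  [4] u=1 | in {0,1,2,3,4} | out {0,1,2,3,4} | ==

Converged values:
  [0] {0,2,3,4}
  [1] {0,1,2,3,4}
  [2] {0,1,2,3,4}

{0,1,2,3,4}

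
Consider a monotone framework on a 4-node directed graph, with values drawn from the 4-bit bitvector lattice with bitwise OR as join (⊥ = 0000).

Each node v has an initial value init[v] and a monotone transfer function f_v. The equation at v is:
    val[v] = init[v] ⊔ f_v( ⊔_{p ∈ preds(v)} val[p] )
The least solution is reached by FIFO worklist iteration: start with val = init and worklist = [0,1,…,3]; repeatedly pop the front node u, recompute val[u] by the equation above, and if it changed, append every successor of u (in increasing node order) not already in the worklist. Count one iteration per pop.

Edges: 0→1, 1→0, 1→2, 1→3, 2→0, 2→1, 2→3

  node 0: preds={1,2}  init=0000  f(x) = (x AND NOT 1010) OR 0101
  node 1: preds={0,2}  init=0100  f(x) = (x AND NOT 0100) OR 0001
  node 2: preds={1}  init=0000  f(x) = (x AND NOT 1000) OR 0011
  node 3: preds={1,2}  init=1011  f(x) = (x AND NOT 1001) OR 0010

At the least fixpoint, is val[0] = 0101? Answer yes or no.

Worklist (9 pops):
  #1 pop 0: in=0100 → 0101 (was 0000); enqueue []
  #2 pop 1: in=0101 → 0101 (was 0100); enqueue [0]
  #3 pop 2: in=0101 → 0111 (was 0000); enqueue [1]
  #4 pop 3: in=0111 → 1111 (was 1011); enqueue []
  #5 pop 0: in=0111 → 0101 (no change)
  #6 pop 1: in=0111 → 0111 (was 0101); enqueue [0,2,3]
  #7 pop 0: in=0111 → 0101 (no change)
  #8 pop 2: in=0111 → 0111 (no change)
  #9 pop 3: in=0111 → 1111 (no change)

Fixpoint:
  val[0] = 0101
  val[1] = 0111
  val[2] = 0111
  val[3] = 1111

yes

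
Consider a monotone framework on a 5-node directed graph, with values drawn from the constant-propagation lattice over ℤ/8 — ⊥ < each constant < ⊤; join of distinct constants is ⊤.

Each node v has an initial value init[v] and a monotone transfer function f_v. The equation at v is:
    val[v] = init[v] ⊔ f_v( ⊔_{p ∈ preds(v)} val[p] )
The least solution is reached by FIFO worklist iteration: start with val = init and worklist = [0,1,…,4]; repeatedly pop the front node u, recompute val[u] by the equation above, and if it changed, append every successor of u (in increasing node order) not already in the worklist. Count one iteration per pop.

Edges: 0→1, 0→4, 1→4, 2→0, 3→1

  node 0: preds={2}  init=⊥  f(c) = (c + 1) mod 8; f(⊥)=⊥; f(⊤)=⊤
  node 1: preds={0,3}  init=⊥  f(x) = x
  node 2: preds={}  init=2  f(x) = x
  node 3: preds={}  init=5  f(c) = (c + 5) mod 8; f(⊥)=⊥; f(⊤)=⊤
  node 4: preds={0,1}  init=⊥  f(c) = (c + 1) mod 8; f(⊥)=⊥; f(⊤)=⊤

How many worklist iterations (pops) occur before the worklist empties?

5

Iteration log — 5 steps:
  step 1. node 0  ⊔preds=2  new=3  old=⊥  +wl: 
  step 2. node 1  ⊔preds=⊤  new=⊤  old=⊥  +wl: 
  step 3. node 2  ⊔preds=⊥  new=2  stable
  step 4. node 3  ⊔preds=⊥  new=5  stable
  step 5. node 4  ⊔preds=⊤  new=⊤  old=⊥  +wl: 

Least fixpoint reached:
  node 0: 3
  node 1: ⊤
  node 2: 2
  node 3: 5
  node 4: ⊤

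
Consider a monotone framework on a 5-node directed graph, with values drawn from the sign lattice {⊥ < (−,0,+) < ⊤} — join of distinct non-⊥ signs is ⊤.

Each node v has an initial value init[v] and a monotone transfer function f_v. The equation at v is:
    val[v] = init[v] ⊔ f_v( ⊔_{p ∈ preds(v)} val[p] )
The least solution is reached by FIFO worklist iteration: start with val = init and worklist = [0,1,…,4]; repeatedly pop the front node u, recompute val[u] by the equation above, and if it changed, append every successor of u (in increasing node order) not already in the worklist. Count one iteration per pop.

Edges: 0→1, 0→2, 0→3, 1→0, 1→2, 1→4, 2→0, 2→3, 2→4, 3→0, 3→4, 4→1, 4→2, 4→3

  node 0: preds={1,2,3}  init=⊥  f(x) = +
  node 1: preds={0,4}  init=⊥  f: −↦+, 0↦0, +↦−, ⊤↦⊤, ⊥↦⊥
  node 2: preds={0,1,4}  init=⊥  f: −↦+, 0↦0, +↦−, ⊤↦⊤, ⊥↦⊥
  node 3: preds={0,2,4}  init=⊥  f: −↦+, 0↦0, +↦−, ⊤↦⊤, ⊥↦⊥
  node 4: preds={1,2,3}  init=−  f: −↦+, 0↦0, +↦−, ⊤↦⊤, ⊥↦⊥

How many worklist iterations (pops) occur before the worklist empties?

Worklist (9 pops):
  #1 pop 0: in=⊥ → + (was ⊥); enqueue []
  #2 pop 1: in=⊤ → ⊤ (was ⊥); enqueue [0]
  #3 pop 2: in=⊤ → ⊤ (was ⊥); enqueue []
  #4 pop 3: in=⊤ → ⊤ (was ⊥); enqueue []
  #5 pop 4: in=⊤ → ⊤ (was −); enqueue [1,2,3]
  #6 pop 0: in=⊤ → + (no change)
  #7 pop 1: in=⊤ → ⊤ (no change)
  #8 pop 2: in=⊤ → ⊤ (no change)
  #9 pop 3: in=⊤ → ⊤ (no change)

Fixpoint:
  val[0] = +
  val[1] = ⊤
  val[2] = ⊤
  val[3] = ⊤
  val[4] = ⊤

9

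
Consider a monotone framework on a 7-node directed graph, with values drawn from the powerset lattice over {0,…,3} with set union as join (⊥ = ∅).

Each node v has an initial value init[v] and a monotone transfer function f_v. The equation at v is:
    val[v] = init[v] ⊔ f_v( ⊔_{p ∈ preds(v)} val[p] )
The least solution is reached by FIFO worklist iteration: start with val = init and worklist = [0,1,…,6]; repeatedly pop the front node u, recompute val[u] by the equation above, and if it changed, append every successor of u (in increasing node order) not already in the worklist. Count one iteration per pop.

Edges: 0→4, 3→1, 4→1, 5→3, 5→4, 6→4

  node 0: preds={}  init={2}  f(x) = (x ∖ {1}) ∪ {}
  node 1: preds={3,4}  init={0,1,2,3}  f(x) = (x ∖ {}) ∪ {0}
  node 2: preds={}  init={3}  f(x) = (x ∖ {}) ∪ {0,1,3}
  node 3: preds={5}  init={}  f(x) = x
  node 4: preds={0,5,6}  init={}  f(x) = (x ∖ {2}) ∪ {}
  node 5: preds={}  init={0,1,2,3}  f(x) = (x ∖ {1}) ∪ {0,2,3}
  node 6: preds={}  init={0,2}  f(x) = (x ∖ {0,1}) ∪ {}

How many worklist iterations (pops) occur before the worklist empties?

Trace (8 dequeues):
  [1] u=0 | in {} | out {2} | ==
  [2] u=1 | in {} | out {0,1,2,3} | ==
  [3] u=2 | in {} | out {0,1,3} | prev {3} | push {}
  [4] u=3 | in {0,1,2,3} | out {0,1,2,3} | prev {} | push {1}
  [5] u=4 | in {0,1,2,3} | out {0,1,3} | prev {} | push {}
  [6] u=5 | in {} | out {0,1,2,3} | ==
  [7] u=6 | in {} | out {0,2} | ==
  [8] u=1 | in {0,1,2,3} | out {0,1,2,3} | ==

Converged values:
  [0] {2}
  [1] {0,1,2,3}
  [2] {0,1,3}
  [3] {0,1,2,3}
  [4] {0,1,3}
  [5] {0,1,2,3}
  [6] {0,2}

8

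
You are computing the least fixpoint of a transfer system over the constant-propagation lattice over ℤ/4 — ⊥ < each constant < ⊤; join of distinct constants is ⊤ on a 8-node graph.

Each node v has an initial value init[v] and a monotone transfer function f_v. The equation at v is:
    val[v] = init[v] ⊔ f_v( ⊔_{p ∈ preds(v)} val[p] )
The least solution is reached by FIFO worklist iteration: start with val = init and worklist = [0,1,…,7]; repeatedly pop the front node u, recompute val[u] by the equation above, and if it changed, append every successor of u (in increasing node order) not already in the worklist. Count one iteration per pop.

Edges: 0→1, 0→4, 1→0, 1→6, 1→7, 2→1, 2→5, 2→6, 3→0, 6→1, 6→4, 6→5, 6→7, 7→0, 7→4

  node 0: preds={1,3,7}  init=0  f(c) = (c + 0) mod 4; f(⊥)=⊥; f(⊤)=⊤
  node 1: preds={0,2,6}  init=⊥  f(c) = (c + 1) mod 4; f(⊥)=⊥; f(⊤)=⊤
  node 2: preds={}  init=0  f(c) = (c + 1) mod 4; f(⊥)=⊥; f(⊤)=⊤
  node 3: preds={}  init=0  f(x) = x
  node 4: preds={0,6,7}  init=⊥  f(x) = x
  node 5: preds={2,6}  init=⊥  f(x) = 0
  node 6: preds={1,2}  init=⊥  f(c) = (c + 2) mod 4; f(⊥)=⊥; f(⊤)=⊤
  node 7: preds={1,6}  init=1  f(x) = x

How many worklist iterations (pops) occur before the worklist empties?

Iteration log — 12 steps:
  step 1. node 0  ⊔preds=⊤  new=⊤  old=0  +wl: 
  step 2. node 1  ⊔preds=⊤  new=⊤  old=⊥  +wl: 0
  step 3. node 2  ⊔preds=⊥  new=0  stable
  step 4. node 3  ⊔preds=⊥  new=0  stable
  step 5. node 4  ⊔preds=⊤  new=⊤  old=⊥  +wl: 
  step 6. node 5  ⊔preds=0  new=0  old=⊥  +wl: 
  step 7. node 6  ⊔preds=⊤  new=⊤  old=⊥  +wl: 1,4,5
  step 8. node 7  ⊔preds=⊤  new=⊤  old=1  +wl: 
  step 9. node 0  ⊔preds=⊤  new=⊤  stable
  step 10. node 1  ⊔preds=⊤  new=⊤  stable
  step 11. node 4  ⊔preds=⊤  new=⊤  stable
  step 12. node 5  ⊔preds=⊤  new=0  stable

Least fixpoint reached:
  node 0: ⊤
  node 1: ⊤
  node 2: 0
  node 3: 0
  node 4: ⊤
  node 5: 0
  node 6: ⊤
  node 7: ⊤

12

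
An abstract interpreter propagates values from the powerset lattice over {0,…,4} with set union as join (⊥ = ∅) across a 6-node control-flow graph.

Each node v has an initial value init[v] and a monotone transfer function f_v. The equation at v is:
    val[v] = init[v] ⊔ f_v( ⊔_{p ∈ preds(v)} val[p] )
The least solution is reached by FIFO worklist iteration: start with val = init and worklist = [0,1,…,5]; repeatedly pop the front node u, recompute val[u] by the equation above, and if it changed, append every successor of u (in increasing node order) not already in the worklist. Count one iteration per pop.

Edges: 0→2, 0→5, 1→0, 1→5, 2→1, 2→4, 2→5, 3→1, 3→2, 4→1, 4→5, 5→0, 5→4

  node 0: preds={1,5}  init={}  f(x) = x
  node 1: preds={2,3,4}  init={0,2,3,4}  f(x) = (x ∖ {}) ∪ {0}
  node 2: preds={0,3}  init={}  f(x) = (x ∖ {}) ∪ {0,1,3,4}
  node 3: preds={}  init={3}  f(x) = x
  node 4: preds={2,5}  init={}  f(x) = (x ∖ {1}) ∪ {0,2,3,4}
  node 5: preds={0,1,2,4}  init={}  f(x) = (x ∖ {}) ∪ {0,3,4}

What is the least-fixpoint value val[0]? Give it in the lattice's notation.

{0,1,2,3,4}

Iteration log — 11 steps:
  step 1. node 0  ⊔preds={0,2,3,4}  new={0,2,3,4}  old={}  +wl: 
  step 2. node 1  ⊔preds={3}  new={0,2,3,4}  stable
  step 3. node 2  ⊔preds={0,2,3,4}  new={0,1,2,3,4}  old={}  +wl: 1
  step 4. node 3  ⊔preds={}  new={3}  stable
  step 5. node 4  ⊔preds={0,1,2,3,4}  new={0,2,3,4}  old={}  +wl: 
  step 6. node 5  ⊔preds={0,1,2,3,4}  new={0,1,2,3,4}  old={}  +wl: 0,4
  step 7. node 1  ⊔preds={0,1,2,3,4}  new={0,1,2,3,4}  old={0,2,3,4}  +wl: 5
  step 8. node 0  ⊔preds={0,1,2,3,4}  new={0,1,2,3,4}  old={0,2,3,4}  +wl: 2
  step 9. node 4  ⊔preds={0,1,2,3,4}  new={0,2,3,4}  stable
  step 10. node 5  ⊔preds={0,1,2,3,4}  new={0,1,2,3,4}  stable
  step 11. node 2  ⊔preds={0,1,2,3,4}  new={0,1,2,3,4}  stable

Least fixpoint reached:
  node 0: {0,1,2,3,4}
  node 1: {0,1,2,3,4}
  node 2: {0,1,2,3,4}
  node 3: {3}
  node 4: {0,2,3,4}
  node 5: {0,1,2,3,4}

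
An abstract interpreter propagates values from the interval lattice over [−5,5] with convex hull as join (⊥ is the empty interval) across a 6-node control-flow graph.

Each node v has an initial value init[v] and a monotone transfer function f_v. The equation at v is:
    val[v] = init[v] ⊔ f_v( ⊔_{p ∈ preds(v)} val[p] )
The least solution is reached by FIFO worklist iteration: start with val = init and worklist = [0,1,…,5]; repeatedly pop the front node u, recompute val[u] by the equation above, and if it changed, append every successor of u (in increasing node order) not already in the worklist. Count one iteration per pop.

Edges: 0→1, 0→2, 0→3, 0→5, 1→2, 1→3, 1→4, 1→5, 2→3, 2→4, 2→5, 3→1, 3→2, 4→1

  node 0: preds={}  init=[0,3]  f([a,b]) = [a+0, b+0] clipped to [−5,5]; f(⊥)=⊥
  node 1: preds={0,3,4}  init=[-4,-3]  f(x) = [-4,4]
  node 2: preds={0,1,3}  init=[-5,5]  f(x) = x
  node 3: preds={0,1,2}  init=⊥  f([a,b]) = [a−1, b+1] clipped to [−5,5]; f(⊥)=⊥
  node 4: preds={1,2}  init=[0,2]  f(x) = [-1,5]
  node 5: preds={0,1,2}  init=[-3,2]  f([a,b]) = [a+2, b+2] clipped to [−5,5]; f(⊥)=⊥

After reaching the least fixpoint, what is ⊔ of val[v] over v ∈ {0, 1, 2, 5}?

[-5,5]

Iteration log — 8 steps:
  step 1. node 0  ⊔preds=⊥  new=[0,3]  stable
  step 2. node 1  ⊔preds=[0,3]  new=[-4,4]  old=[-4,-3]  +wl: 
  step 3. node 2  ⊔preds=[-4,4]  new=[-5,5]  stable
  step 4. node 3  ⊔preds=[-5,5]  new=[-5,5]  old=⊥  +wl: 1,2
  step 5. node 4  ⊔preds=[-5,5]  new=[-1,5]  old=[0,2]  +wl: 
  step 6. node 5  ⊔preds=[-5,5]  new=[-3,5]  old=[-3,2]  +wl: 
  step 7. node 1  ⊔preds=[-5,5]  new=[-4,4]  stable
  step 8. node 2  ⊔preds=[-5,5]  new=[-5,5]  stable

Least fixpoint reached:
  node 0: [0,3]
  node 1: [-4,4]
  node 2: [-5,5]
  node 3: [-5,5]
  node 4: [-1,5]
  node 5: [-3,5]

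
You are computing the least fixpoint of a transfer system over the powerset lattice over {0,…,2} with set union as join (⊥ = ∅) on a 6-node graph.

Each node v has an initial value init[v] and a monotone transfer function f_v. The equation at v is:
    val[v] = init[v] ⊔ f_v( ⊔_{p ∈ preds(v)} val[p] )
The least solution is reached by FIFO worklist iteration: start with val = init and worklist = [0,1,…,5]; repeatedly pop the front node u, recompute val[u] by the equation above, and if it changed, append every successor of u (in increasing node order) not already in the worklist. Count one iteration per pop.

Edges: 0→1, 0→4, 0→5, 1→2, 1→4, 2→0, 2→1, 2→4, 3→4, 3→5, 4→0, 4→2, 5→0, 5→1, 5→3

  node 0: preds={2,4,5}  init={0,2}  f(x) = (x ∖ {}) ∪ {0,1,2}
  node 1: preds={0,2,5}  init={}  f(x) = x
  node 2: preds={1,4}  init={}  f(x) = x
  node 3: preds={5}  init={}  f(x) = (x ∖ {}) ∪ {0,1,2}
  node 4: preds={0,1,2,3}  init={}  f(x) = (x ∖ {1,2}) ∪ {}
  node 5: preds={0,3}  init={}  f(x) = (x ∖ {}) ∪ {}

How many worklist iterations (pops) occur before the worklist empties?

Worklist (10 pops):
  #1 pop 0: in={} → {0,1,2} (was {0,2}); enqueue []
  #2 pop 1: in={0,1,2} → {0,1,2} (was {}); enqueue []
  #3 pop 2: in={0,1,2} → {0,1,2} (was {}); enqueue [0,1]
  #4 pop 3: in={} → {0,1,2} (was {}); enqueue []
  #5 pop 4: in={0,1,2} → {0} (was {}); enqueue [2]
  #6 pop 5: in={0,1,2} → {0,1,2} (was {}); enqueue [3]
  #7 pop 0: in={0,1,2} → {0,1,2} (no change)
  #8 pop 1: in={0,1,2} → {0,1,2} (no change)
  #9 pop 2: in={0,1,2} → {0,1,2} (no change)
  #10 pop 3: in={0,1,2} → {0,1,2} (no change)

Fixpoint:
  val[0] = {0,1,2}
  val[1] = {0,1,2}
  val[2] = {0,1,2}
  val[3] = {0,1,2}
  val[4] = {0}
  val[5] = {0,1,2}

10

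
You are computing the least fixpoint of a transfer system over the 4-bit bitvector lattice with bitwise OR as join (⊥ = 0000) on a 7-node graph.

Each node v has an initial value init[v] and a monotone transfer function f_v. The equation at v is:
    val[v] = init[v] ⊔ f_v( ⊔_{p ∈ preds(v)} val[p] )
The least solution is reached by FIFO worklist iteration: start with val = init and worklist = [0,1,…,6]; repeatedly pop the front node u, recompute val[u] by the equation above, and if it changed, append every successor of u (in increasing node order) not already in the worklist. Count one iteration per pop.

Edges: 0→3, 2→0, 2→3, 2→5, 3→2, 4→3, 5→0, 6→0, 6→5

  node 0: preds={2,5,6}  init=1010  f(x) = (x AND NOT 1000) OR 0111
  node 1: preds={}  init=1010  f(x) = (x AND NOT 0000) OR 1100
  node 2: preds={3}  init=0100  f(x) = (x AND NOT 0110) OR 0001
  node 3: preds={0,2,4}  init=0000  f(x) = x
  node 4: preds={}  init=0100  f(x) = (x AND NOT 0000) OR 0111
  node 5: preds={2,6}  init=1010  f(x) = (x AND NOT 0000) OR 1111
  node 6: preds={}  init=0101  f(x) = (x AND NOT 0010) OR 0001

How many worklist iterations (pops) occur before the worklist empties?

12

Worklist (12 pops):
  #1 pop 0: in=1111 → 1111 (was 1010); enqueue []
  #2 pop 1: in=0000 → 1110 (was 1010); enqueue []
  #3 pop 2: in=0000 → 0101 (was 0100); enqueue [0]
  #4 pop 3: in=1111 → 1111 (was 0000); enqueue [2]
  #5 pop 4: in=0000 → 0111 (was 0100); enqueue [3]
  #6 pop 5: in=0101 → 1111 (was 1010); enqueue []
  #7 pop 6: in=0000 → 0101 (no change)
  #8 pop 0: in=1111 → 1111 (no change)
  #9 pop 2: in=1111 → 1101 (was 0101); enqueue [0,5]
  #10 pop 3: in=1111 → 1111 (no change)
  #11 pop 0: in=1111 → 1111 (no change)
  #12 pop 5: in=1101 → 1111 (no change)

Fixpoint:
  val[0] = 1111
  val[1] = 1110
  val[2] = 1101
  val[3] = 1111
  val[4] = 0111
  val[5] = 1111
  val[6] = 0101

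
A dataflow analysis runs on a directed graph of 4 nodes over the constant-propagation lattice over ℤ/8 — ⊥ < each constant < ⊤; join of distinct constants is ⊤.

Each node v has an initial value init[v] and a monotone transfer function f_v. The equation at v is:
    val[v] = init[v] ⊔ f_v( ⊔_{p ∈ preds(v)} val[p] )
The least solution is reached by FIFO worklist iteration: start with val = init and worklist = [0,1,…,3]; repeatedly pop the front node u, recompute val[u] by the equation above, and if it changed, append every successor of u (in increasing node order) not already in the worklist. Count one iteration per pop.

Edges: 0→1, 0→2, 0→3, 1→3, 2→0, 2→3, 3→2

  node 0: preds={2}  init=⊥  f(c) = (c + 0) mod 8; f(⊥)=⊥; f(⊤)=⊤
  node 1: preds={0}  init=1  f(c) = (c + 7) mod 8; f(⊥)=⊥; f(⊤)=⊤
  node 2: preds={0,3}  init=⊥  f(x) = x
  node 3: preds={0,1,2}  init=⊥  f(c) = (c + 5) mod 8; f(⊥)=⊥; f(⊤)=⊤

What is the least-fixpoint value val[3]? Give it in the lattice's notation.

Iteration log — 14 steps:
  step 1. node 0  ⊔preds=⊥  new=⊥  stable
  step 2. node 1  ⊔preds=⊥  new=1  stable
  step 3. node 2  ⊔preds=⊥  new=⊥  stable
  step 4. node 3  ⊔preds=1  new=6  old=⊥  +wl: 2
  step 5. node 2  ⊔preds=6  new=6  old=⊥  +wl: 0,3
  step 6. node 0  ⊔preds=6  new=6  old=⊥  +wl: 1,2
  step 7. node 3  ⊔preds=⊤  new=⊤  old=6  +wl: 
  step 8. node 1  ⊔preds=6  new=⊤  old=1  +wl: 3
  step 9. node 2  ⊔preds=⊤  new=⊤  old=6  +wl: 0
  step 10. node 3  ⊔preds=⊤  new=⊤  stable
  step 11. node 0  ⊔preds=⊤  new=⊤  old=6  +wl: 1,2,3
  step 12. node 1  ⊔preds=⊤  new=⊤  stable
  step 13. node 2  ⊔preds=⊤  new=⊤  stable
  step 14. node 3  ⊔preds=⊤  new=⊤  stable

Least fixpoint reached:
  node 0: ⊤
  node 1: ⊤
  node 2: ⊤
  node 3: ⊤

⊤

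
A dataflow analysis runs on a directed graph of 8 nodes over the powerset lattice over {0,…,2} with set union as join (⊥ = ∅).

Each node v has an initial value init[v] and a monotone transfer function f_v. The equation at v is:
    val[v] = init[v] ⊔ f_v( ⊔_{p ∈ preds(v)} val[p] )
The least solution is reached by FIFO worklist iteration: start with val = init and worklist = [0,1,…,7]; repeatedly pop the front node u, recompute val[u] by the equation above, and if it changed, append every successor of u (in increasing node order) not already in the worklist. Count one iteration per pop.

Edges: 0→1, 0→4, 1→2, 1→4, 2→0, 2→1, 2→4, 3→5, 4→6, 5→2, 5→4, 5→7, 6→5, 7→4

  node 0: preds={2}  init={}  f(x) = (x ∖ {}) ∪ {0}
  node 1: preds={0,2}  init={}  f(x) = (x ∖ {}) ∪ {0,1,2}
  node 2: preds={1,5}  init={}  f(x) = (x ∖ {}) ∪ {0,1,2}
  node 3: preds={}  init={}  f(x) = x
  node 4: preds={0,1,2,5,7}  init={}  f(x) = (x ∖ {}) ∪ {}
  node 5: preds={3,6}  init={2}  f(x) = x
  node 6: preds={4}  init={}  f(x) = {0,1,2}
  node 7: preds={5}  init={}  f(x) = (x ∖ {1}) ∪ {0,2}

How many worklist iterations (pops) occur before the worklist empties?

14

Worklist (14 pops):
  #1 pop 0: in={} → {0} (was {}); enqueue []
  #2 pop 1: in={0} → {0,1,2} (was {}); enqueue []
  #3 pop 2: in={0,1,2} → {0,1,2} (was {}); enqueue [0,1]
  #4 pop 3: in={} → {} (no change)
  #5 pop 4: in={0,1,2} → {0,1,2} (was {}); enqueue []
  #6 pop 5: in={} → {2} (no change)
  #7 pop 6: in={0,1,2} → {0,1,2} (was {}); enqueue [5]
  #8 pop 7: in={2} → {0,2} (was {}); enqueue [4]
  #9 pop 0: in={0,1,2} → {0,1,2} (was {0}); enqueue []
  #10 pop 1: in={0,1,2} → {0,1,2} (no change)
  #11 pop 5: in={0,1,2} → {0,1,2} (was {2}); enqueue [2,7]
  #12 pop 4: in={0,1,2} → {0,1,2} (no change)
  #13 pop 2: in={0,1,2} → {0,1,2} (no change)
  #14 pop 7: in={0,1,2} → {0,2} (no change)

Fixpoint:
  val[0] = {0,1,2}
  val[1] = {0,1,2}
  val[2] = {0,1,2}
  val[3] = {}
  val[4] = {0,1,2}
  val[5] = {0,1,2}
  val[6] = {0,1,2}
  val[7] = {0,2}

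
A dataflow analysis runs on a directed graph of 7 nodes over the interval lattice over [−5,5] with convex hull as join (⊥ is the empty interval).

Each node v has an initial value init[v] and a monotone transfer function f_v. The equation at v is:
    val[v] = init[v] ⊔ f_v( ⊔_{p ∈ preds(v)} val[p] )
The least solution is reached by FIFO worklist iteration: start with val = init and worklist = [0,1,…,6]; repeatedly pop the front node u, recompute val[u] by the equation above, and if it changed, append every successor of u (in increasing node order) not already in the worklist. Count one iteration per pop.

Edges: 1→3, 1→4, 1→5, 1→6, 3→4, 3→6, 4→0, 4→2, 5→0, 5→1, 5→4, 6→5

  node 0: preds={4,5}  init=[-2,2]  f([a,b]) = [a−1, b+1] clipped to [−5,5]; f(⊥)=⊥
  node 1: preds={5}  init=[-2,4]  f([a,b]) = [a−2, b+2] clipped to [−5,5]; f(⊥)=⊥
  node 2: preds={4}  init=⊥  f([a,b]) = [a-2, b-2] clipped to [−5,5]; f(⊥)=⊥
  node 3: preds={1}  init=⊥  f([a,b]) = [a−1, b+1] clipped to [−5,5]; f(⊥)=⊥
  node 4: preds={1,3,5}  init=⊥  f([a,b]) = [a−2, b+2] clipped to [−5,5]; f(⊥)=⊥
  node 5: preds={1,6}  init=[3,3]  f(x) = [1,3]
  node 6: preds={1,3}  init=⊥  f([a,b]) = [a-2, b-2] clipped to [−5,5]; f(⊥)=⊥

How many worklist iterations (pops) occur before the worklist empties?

12

Worklist (12 pops):
  #1 pop 0: in=[3,3] → [-2,4] (was [-2,2]); enqueue []
  #2 pop 1: in=[3,3] → [-2,5] (was [-2,4]); enqueue []
  #3 pop 2: in=⊥ → ⊥ (no change)
  #4 pop 3: in=[-2,5] → [-3,5] (was ⊥); enqueue []
  #5 pop 4: in=[-3,5] → [-5,5] (was ⊥); enqueue [0,2]
  #6 pop 5: in=[-2,5] → [1,3] (was [3,3]); enqueue [1,4]
  #7 pop 6: in=[-3,5] → [-5,3] (was ⊥); enqueue [5]
  #8 pop 0: in=[-5,5] → [-5,5] (was [-2,4]); enqueue []
  #9 pop 2: in=[-5,5] → [-5,3] (was ⊥); enqueue []
  #10 pop 1: in=[1,3] → [-2,5] (no change)
  #11 pop 4: in=[-3,5] → [-5,5] (no change)
  #12 pop 5: in=[-5,5] → [1,3] (no change)

Fixpoint:
  val[0] = [-5,5]
  val[1] = [-2,5]
  val[2] = [-5,3]
  val[3] = [-3,5]
  val[4] = [-5,5]
  val[5] = [1,3]
  val[6] = [-5,3]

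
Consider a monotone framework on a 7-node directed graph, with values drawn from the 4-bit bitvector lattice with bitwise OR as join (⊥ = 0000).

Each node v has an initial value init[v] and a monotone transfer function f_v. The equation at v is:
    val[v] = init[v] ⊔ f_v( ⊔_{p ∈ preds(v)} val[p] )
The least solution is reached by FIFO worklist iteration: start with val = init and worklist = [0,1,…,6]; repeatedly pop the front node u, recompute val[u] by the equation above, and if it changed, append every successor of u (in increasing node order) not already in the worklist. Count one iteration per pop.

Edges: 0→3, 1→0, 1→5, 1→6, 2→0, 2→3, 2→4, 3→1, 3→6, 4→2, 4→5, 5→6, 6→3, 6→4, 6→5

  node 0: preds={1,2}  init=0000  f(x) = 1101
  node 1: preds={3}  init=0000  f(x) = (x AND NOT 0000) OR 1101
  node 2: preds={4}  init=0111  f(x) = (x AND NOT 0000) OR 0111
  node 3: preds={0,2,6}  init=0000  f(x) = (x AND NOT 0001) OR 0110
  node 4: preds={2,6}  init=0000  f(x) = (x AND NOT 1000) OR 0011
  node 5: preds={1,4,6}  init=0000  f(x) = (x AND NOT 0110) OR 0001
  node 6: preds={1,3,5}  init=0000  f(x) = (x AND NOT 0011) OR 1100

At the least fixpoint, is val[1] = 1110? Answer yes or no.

Worklist (15 pops):
  #1 pop 0: in=0111 → 1101 (was 0000); enqueue []
  #2 pop 1: in=0000 → 1101 (was 0000); enqueue [0]
  #3 pop 2: in=0000 → 0111 (no change)
  #4 pop 3: in=1111 → 1110 (was 0000); enqueue [1]
  #5 pop 4: in=0111 → 0111 (was 0000); enqueue [2]
  #6 pop 5: in=1111 → 1001 (was 0000); enqueue []
  #7 pop 6: in=1111 → 1100 (was 0000); enqueue [3,4,5]
  #8 pop 0: in=1111 → 1101 (no change)
  #9 pop 1: in=1110 → 1111 (was 1101); enqueue [0,6]
  #10 pop 2: in=0111 → 0111 (no change)
  #11 pop 3: in=1111 → 1110 (no change)
  #12 pop 4: in=1111 → 0111 (no change)
  #13 pop 5: in=1111 → 1001 (no change)
  #14 pop 0: in=1111 → 1101 (no change)
  #15 pop 6: in=1111 → 1100 (no change)

Fixpoint:
  val[0] = 1101
  val[1] = 1111
  val[2] = 0111
  val[3] = 1110
  val[4] = 0111
  val[5] = 1001
  val[6] = 1100

no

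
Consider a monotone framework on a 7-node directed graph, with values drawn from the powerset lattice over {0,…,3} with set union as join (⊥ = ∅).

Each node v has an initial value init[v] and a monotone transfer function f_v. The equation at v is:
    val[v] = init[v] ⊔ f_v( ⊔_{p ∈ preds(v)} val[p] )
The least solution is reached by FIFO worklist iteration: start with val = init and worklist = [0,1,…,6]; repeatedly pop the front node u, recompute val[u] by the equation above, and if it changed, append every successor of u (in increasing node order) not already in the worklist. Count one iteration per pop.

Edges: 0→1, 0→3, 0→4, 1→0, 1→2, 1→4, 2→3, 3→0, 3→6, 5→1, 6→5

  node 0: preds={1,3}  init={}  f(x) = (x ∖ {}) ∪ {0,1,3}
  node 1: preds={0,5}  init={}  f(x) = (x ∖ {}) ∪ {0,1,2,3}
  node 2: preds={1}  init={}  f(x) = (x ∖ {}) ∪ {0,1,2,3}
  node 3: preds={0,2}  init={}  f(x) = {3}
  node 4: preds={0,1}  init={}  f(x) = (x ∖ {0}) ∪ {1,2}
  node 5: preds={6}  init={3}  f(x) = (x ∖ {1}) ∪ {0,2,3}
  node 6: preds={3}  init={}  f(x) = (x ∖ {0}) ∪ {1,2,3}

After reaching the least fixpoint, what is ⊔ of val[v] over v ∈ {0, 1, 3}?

Worklist (12 pops):
  #1 pop 0: in={} → {0,1,3} (was {}); enqueue []
  #2 pop 1: in={0,1,3} → {0,1,2,3} (was {}); enqueue [0]
  #3 pop 2: in={0,1,2,3} → {0,1,2,3} (was {}); enqueue []
  #4 pop 3: in={0,1,2,3} → {3} (was {}); enqueue []
  #5 pop 4: in={0,1,2,3} → {1,2,3} (was {}); enqueue []
  #6 pop 5: in={} → {0,2,3} (was {3}); enqueue [1]
  #7 pop 6: in={3} → {1,2,3} (was {}); enqueue [5]
  #8 pop 0: in={0,1,2,3} → {0,1,2,3} (was {0,1,3}); enqueue [3,4]
  #9 pop 1: in={0,1,2,3} → {0,1,2,3} (no change)
  #10 pop 5: in={1,2,3} → {0,2,3} (no change)
  #11 pop 3: in={0,1,2,3} → {3} (no change)
  #12 pop 4: in={0,1,2,3} → {1,2,3} (no change)

Fixpoint:
  val[0] = {0,1,2,3}
  val[1] = {0,1,2,3}
  val[2] = {0,1,2,3}
  val[3] = {3}
  val[4] = {1,2,3}
  val[5] = {0,2,3}
  val[6] = {1,2,3}

{0,1,2,3}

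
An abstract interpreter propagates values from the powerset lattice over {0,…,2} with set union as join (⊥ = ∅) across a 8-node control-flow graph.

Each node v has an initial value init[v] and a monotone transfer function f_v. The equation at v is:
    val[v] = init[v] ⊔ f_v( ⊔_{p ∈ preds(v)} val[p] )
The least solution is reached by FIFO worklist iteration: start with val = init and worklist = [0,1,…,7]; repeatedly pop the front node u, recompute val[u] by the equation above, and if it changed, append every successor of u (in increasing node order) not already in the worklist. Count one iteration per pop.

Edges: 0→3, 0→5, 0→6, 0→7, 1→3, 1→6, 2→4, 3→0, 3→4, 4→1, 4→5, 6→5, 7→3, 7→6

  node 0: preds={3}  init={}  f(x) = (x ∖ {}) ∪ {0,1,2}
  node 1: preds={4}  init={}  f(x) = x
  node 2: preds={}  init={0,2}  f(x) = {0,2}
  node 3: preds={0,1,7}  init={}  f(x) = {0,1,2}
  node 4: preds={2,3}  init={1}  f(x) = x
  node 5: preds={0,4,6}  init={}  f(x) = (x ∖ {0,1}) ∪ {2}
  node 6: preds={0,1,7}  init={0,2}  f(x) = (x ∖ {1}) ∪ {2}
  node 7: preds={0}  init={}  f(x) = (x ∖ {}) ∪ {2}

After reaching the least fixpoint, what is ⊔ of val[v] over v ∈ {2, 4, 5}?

{0,1,2}

Worklist (12 pops):
  #1 pop 0: in={} → {0,1,2} (was {}); enqueue []
  #2 pop 1: in={1} → {1} (was {}); enqueue []
  #3 pop 2: in={} → {0,2} (no change)
  #4 pop 3: in={0,1,2} → {0,1,2} (was {}); enqueue [0]
  #5 pop 4: in={0,1,2} → {0,1,2} (was {1}); enqueue [1]
  #6 pop 5: in={0,1,2} → {2} (was {}); enqueue []
  #7 pop 6: in={0,1,2} → {0,2} (no change)
  #8 pop 7: in={0,1,2} → {0,1,2} (was {}); enqueue [3,6]
  #9 pop 0: in={0,1,2} → {0,1,2} (no change)
  #10 pop 1: in={0,1,2} → {0,1,2} (was {1}); enqueue []
  #11 pop 3: in={0,1,2} → {0,1,2} (no change)
  #12 pop 6: in={0,1,2} → {0,2} (no change)

Fixpoint:
  val[0] = {0,1,2}
  val[1] = {0,1,2}
  val[2] = {0,2}
  val[3] = {0,1,2}
  val[4] = {0,1,2}
  val[5] = {2}
  val[6] = {0,2}
  val[7] = {0,1,2}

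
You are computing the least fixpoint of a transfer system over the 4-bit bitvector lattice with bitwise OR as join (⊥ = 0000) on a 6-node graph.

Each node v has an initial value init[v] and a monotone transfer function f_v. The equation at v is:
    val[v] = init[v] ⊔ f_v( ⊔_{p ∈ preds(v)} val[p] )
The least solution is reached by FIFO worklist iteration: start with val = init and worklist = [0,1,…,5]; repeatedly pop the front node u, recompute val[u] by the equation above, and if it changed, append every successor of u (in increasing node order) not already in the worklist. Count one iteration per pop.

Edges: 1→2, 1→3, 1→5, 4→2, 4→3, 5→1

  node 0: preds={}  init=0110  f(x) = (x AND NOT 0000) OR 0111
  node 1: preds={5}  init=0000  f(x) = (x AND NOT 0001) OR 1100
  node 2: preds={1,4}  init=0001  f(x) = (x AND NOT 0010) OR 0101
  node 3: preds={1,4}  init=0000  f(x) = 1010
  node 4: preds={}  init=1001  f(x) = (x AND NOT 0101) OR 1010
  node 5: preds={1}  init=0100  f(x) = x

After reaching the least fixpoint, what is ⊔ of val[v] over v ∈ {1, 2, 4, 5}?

Trace (9 dequeues):
  [1] u=0 | in 0000 | out 0111 | prev 0110 | push {}
  [2] u=1 | in 0100 | out 1100 | prev 0000 | push {}
  [3] u=2 | in 1101 | out 1101 | prev 0001 | push {}
  [4] u=3 | in 1101 | out 1010 | prev 0000 | push {}
  [5] u=4 | in 0000 | out 1011 | prev 1001 | push {2,3}
  [6] u=5 | in 1100 | out 1100 | prev 0100 | push {1}
  [7] u=2 | in 1111 | out 1101 | ==
  [8] u=3 | in 1111 | out 1010 | ==
  [9] u=1 | in 1100 | out 1100 | ==

Converged values:
  [0] 0111
  [1] 1100
  [2] 1101
  [3] 1010
  [4] 1011
  [5] 1100

1111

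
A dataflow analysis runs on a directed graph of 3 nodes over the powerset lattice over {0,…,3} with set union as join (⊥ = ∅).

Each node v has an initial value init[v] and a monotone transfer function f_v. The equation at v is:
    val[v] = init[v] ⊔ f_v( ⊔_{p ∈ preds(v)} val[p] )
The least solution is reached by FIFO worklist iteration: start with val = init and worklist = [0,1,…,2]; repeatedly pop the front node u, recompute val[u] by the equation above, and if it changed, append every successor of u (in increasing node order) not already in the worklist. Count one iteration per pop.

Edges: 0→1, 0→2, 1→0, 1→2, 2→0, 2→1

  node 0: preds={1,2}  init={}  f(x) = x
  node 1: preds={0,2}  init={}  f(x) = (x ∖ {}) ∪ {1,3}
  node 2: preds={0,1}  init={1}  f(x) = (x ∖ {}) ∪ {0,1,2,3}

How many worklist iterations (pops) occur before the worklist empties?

7

Trace (7 dequeues):
  [1] u=0 | in {1} | out {1} | prev {} | push {}
  [2] u=1 | in {1} | out {1,3} | prev {} | push {0}
  [3] u=2 | in {1,3} | out {0,1,2,3} | prev {1} | push {1}
  [4] u=0 | in {0,1,2,3} | out {0,1,2,3} | prev {1} | push {2}
  [5] u=1 | in {0,1,2,3} | out {0,1,2,3} | prev {1,3} | push {0}
  [6] u=2 | in {0,1,2,3} | out {0,1,2,3} | ==
  [7] u=0 | in {0,1,2,3} | out {0,1,2,3} | ==

Converged values:
  [0] {0,1,2,3}
  [1] {0,1,2,3}
  [2] {0,1,2,3}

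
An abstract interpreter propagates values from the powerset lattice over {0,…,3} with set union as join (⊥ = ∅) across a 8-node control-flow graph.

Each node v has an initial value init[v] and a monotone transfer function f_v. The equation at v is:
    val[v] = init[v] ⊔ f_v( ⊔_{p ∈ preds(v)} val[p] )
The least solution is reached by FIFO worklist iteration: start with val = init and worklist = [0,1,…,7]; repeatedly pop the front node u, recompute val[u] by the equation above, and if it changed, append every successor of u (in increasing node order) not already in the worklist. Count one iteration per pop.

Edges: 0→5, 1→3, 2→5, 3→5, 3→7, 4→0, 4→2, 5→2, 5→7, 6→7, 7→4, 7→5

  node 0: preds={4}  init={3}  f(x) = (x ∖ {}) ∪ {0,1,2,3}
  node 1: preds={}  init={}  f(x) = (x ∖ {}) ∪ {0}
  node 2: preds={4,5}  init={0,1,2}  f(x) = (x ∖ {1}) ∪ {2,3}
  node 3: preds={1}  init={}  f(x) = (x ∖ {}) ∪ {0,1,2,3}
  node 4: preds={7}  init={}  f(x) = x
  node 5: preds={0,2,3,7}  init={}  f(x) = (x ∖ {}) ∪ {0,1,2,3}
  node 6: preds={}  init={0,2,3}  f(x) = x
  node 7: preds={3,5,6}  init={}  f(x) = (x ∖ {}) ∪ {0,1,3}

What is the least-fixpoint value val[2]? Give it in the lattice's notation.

Trace (13 dequeues):
  [1] u=0 | in {} | out {0,1,2,3} | prev {3} | push {}
  [2] u=1 | in {} | out {0} | prev {} | push {}
  [3] u=2 | in {} | out {0,1,2,3} | prev {0,1,2} | push {}
  [4] u=3 | in {0} | out {0,1,2,3} | prev {} | push {}
  [5] u=4 | in {} | out {} | ==
  [6] u=5 | in {0,1,2,3} | out {0,1,2,3} | prev {} | push {2}
  [7] u=6 | in {} | out {0,2,3} | ==
  [8] u=7 | in {0,1,2,3} | out {0,1,2,3} | prev {} | push {4,5}
  [9] u=2 | in {0,1,2,3} | out {0,1,2,3} | ==
  [10] u=4 | in {0,1,2,3} | out {0,1,2,3} | prev {} | push {0,2}
  [11] u=5 | in {0,1,2,3} | out {0,1,2,3} | ==
  [12] u=0 | in {0,1,2,3} | out {0,1,2,3} | ==
  [13] u=2 | in {0,1,2,3} | out {0,1,2,3} | ==

Converged values:
  [0] {0,1,2,3}
  [1] {0}
  [2] {0,1,2,3}
  [3] {0,1,2,3}
  [4] {0,1,2,3}
  [5] {0,1,2,3}
  [6] {0,2,3}
  [7] {0,1,2,3}

{0,1,2,3}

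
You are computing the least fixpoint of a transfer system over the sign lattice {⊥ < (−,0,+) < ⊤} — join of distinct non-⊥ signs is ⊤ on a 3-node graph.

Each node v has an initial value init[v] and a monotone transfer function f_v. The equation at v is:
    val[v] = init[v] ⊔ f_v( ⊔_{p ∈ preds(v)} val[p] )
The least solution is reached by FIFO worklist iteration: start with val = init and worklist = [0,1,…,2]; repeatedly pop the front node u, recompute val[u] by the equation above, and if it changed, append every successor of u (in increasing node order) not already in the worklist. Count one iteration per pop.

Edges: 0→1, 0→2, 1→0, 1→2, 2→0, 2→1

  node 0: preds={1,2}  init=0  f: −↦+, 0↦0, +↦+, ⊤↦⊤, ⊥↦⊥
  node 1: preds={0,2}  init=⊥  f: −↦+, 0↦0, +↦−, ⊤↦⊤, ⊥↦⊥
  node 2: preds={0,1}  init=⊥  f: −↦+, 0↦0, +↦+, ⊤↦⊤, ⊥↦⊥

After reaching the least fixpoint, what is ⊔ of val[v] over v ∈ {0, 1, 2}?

Iteration log — 5 steps:
  step 1. node 0  ⊔preds=⊥  new=0  stable
  step 2. node 1  ⊔preds=0  new=0  old=⊥  +wl: 0
  step 3. node 2  ⊔preds=0  new=0  old=⊥  +wl: 1
  step 4. node 0  ⊔preds=0  new=0  stable
  step 5. node 1  ⊔preds=0  new=0  stable

Least fixpoint reached:
  node 0: 0
  node 1: 0
  node 2: 0

0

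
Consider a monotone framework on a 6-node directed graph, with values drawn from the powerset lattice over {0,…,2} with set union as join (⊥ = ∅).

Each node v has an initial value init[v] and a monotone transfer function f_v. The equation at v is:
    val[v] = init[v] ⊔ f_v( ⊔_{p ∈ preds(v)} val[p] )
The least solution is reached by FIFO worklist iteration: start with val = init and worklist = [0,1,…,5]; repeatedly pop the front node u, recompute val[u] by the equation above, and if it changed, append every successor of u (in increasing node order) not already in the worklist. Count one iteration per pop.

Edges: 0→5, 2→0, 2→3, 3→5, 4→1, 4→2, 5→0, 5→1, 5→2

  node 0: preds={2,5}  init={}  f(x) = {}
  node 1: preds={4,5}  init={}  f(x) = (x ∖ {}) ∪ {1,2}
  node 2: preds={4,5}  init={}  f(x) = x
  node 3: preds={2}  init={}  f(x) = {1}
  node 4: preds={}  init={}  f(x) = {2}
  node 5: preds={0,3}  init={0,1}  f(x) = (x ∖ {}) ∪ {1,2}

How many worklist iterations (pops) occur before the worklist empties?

11

Trace (11 dequeues):
  [1] u=0 | in {0,1} | out {} | ==
  [2] u=1 | in {0,1} | out {0,1,2} | prev {} | push {}
  [3] u=2 | in {0,1} | out {0,1} | prev {} | push {0}
  [4] u=3 | in {0,1} | out {1} | prev {} | push {}
  [5] u=4 | in {} | out {2} | prev {} | push {1,2}
  [6] u=5 | in {1} | out {0,1,2} | prev {0,1} | push {}
  [7] u=0 | in {0,1,2} | out {} | ==
  [8] u=1 | in {0,1,2} | out {0,1,2} | ==
  [9] u=2 | in {0,1,2} | out {0,1,2} | prev {0,1} | push {0,3}
  [10] u=0 | in {0,1,2} | out {} | ==
  [11] u=3 | in {0,1,2} | out {1} | ==

Converged values:
  [0] {}
  [1] {0,1,2}
  [2] {0,1,2}
  [3] {1}
  [4] {2}
  [5] {0,1,2}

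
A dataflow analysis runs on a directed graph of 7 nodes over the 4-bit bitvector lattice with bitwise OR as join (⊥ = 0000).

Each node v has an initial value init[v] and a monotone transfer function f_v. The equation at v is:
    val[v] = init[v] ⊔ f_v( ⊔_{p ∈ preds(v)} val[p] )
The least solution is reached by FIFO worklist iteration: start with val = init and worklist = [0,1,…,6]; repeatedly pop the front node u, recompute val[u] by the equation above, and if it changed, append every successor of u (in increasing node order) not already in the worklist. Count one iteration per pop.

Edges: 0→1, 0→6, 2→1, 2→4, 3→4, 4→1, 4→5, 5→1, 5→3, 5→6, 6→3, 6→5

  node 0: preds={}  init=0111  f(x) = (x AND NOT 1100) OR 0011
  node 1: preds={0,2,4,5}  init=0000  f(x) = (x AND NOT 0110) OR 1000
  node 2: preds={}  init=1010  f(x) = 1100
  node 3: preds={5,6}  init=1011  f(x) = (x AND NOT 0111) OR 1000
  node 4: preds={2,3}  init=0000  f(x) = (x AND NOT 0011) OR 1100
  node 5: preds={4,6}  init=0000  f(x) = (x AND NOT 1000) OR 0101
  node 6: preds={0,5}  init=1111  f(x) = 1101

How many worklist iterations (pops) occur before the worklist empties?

Worklist (9 pops):
  #1 pop 0: in=0000 → 0111 (no change)
  #2 pop 1: in=1111 → 1001 (was 0000); enqueue []
  #3 pop 2: in=0000 → 1110 (was 1010); enqueue [1]
  #4 pop 3: in=1111 → 1011 (no change)
  #5 pop 4: in=1111 → 1100 (was 0000); enqueue []
  #6 pop 5: in=1111 → 0111 (was 0000); enqueue [3]
  #7 pop 6: in=0111 → 1111 (no change)
  #8 pop 1: in=1111 → 1001 (no change)
  #9 pop 3: in=1111 → 1011 (no change)

Fixpoint:
  val[0] = 0111
  val[1] = 1001
  val[2] = 1110
  val[3] = 1011
  val[4] = 1100
  val[5] = 0111
  val[6] = 1111

9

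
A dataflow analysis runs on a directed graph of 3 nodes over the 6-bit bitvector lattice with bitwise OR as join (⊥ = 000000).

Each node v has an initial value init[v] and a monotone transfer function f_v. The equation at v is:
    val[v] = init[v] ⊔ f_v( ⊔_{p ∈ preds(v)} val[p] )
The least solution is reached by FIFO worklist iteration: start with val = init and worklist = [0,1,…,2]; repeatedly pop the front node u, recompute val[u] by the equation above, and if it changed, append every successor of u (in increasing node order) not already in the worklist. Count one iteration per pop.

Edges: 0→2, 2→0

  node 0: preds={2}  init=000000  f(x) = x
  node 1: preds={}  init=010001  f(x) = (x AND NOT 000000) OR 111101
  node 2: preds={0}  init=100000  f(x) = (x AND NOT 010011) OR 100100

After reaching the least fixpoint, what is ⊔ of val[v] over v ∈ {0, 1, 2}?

111101

Iteration log — 5 steps:
  step 1. node 0  ⊔preds=100000  new=100000  old=000000  +wl: 
  step 2. node 1  ⊔preds=000000  new=111101  old=010001  +wl: 
  step 3. node 2  ⊔preds=100000  new=100100  old=100000  +wl: 0
  step 4. node 0  ⊔preds=100100  new=100100  old=100000  +wl: 2
  step 5. node 2  ⊔preds=100100  new=100100  stable

Least fixpoint reached:
  node 0: 100100
  node 1: 111101
  node 2: 100100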